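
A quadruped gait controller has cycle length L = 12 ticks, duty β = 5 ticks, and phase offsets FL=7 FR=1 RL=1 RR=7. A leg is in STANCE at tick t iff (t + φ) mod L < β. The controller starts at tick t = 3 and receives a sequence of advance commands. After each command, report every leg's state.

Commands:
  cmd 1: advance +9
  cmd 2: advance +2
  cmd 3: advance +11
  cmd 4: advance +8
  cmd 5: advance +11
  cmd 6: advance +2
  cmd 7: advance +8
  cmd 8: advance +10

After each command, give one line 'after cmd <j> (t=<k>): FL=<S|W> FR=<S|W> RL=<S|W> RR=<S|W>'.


start t=3: FL=W FR=S RL=S RR=W
cmd 1: advance +9 → t=12, phase=(7,1,1,7) → FL=W FR=S RL=S RR=W
cmd 2: advance +2 → t=14, phase=(9,3,3,9) → FL=W FR=S RL=S RR=W
cmd 3: advance +11 → t=25, phase=(8,2,2,8) → FL=W FR=S RL=S RR=W
cmd 4: advance +8 → t=33, phase=(4,10,10,4) → FL=S FR=W RL=W RR=S
cmd 5: advance +11 → t=44, phase=(3,9,9,3) → FL=S FR=W RL=W RR=S
cmd 6: advance +2 → t=46, phase=(5,11,11,5) → FL=W FR=W RL=W RR=W
cmd 7: advance +8 → t=54, phase=(1,7,7,1) → FL=S FR=W RL=W RR=S
cmd 8: advance +10 → t=64, phase=(11,5,5,11) → FL=W FR=W RL=W RR=W

after cmd 1 (t=12): FL=W FR=S RL=S RR=W
after cmd 2 (t=14): FL=W FR=S RL=S RR=W
after cmd 3 (t=25): FL=W FR=S RL=S RR=W
after cmd 4 (t=33): FL=S FR=W RL=W RR=S
after cmd 5 (t=44): FL=S FR=W RL=W RR=S
after cmd 6 (t=46): FL=W FR=W RL=W RR=W
after cmd 7 (t=54): FL=S FR=W RL=W RR=S
after cmd 8 (t=64): FL=W FR=W RL=W RR=W


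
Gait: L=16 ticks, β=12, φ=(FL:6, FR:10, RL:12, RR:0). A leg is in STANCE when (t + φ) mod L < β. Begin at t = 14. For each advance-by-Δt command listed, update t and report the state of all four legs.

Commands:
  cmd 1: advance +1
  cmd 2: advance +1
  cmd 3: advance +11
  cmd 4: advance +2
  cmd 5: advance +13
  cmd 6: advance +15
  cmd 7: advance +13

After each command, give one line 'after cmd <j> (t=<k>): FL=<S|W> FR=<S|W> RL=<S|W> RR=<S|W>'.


after cmd 1 (t=15): FL=S FR=S RL=S RR=W
after cmd 2 (t=16): FL=S FR=S RL=W RR=S
after cmd 3 (t=27): FL=S FR=S RL=S RR=S
after cmd 4 (t=29): FL=S FR=S RL=S RR=W
after cmd 5 (t=42): FL=S FR=S RL=S RR=S
after cmd 6 (t=57): FL=W FR=S RL=S RR=S
after cmd 7 (t=70): FL=W FR=S RL=S RR=S

start t=14: FL=S FR=S RL=S RR=W
cmd 1: advance +1 → t=15, phase=(5,9,11,15) → FL=S FR=S RL=S RR=W
cmd 2: advance +1 → t=16, phase=(6,10,12,0) → FL=S FR=S RL=W RR=S
cmd 3: advance +11 → t=27, phase=(1,5,7,11) → FL=S FR=S RL=S RR=S
cmd 4: advance +2 → t=29, phase=(3,7,9,13) → FL=S FR=S RL=S RR=W
cmd 5: advance +13 → t=42, phase=(0,4,6,10) → FL=S FR=S RL=S RR=S
cmd 6: advance +15 → t=57, phase=(15,3,5,9) → FL=W FR=S RL=S RR=S
cmd 7: advance +13 → t=70, phase=(12,0,2,6) → FL=W FR=S RL=S RR=S


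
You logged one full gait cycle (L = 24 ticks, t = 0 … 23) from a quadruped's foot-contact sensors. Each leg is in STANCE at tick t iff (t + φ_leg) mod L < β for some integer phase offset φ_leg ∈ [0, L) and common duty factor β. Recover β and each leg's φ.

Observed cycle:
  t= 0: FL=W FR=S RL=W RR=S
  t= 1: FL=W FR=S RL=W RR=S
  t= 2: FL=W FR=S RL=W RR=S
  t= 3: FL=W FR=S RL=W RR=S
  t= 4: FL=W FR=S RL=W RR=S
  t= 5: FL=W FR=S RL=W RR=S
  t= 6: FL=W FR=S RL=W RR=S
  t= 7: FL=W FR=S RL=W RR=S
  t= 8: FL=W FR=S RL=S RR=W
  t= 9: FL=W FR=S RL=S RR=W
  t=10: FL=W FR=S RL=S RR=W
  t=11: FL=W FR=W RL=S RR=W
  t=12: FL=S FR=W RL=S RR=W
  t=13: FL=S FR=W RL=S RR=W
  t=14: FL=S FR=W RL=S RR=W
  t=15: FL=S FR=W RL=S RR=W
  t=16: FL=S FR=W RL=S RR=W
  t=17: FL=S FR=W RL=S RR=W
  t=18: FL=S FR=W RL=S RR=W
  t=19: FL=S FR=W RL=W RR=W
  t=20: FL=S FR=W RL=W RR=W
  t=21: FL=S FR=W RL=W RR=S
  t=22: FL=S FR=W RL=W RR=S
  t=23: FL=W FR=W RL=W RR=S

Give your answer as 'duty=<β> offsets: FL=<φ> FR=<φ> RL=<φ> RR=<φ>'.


duty=11 offsets: FL=12 FR=0 RL=16 RR=3

duty β = stance ticks per leg = 11
FL: stance ticks = 11; W→S at t=12 → φ=12
FR: stance ticks = 11; W→S at t=0 → φ=0
RL: stance ticks = 11; W→S at t=8 → φ=16
RR: stance ticks = 11; W→S at t=21 → φ=3


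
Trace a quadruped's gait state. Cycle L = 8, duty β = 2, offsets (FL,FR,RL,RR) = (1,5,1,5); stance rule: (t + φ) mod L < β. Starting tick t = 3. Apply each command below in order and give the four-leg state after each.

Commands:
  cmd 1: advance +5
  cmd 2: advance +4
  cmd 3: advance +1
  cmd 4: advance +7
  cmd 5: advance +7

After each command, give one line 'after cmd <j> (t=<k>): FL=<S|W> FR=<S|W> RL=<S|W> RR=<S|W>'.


start t=3: FL=W FR=S RL=W RR=S
cmd 1: advance +5 → t=8, phase=(1,5,1,5) → FL=S FR=W RL=S RR=W
cmd 2: advance +4 → t=12, phase=(5,1,5,1) → FL=W FR=S RL=W RR=S
cmd 3: advance +1 → t=13, phase=(6,2,6,2) → FL=W FR=W RL=W RR=W
cmd 4: advance +7 → t=20, phase=(5,1,5,1) → FL=W FR=S RL=W RR=S
cmd 5: advance +7 → t=27, phase=(4,0,4,0) → FL=W FR=S RL=W RR=S

after cmd 1 (t=8): FL=S FR=W RL=S RR=W
after cmd 2 (t=12): FL=W FR=S RL=W RR=S
after cmd 3 (t=13): FL=W FR=W RL=W RR=W
after cmd 4 (t=20): FL=W FR=S RL=W RR=S
after cmd 5 (t=27): FL=W FR=S RL=W RR=S


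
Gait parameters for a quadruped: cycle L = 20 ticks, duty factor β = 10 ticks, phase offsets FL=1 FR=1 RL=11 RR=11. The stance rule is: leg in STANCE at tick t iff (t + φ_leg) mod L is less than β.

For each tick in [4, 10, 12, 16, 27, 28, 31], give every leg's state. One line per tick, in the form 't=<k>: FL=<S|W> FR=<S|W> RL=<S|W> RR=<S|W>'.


t=4: FL=S FR=S RL=W RR=W
t=10: FL=W FR=W RL=S RR=S
t=12: FL=W FR=W RL=S RR=S
t=16: FL=W FR=W RL=S RR=S
t=27: FL=S FR=S RL=W RR=W
t=28: FL=S FR=S RL=W RR=W
t=31: FL=W FR=W RL=S RR=S

t=4: phase=(5,5,15,15) vs β=10 → FL=S FR=S RL=W RR=W
t=10: phase=(11,11,1,1) vs β=10 → FL=W FR=W RL=S RR=S
t=12: phase=(13,13,3,3) vs β=10 → FL=W FR=W RL=S RR=S
t=16: phase=(17,17,7,7) vs β=10 → FL=W FR=W RL=S RR=S
t=27: phase=(8,8,18,18) vs β=10 → FL=S FR=S RL=W RR=W
t=28: phase=(9,9,19,19) vs β=10 → FL=S FR=S RL=W RR=W
t=31: phase=(12,12,2,2) vs β=10 → FL=W FR=W RL=S RR=S


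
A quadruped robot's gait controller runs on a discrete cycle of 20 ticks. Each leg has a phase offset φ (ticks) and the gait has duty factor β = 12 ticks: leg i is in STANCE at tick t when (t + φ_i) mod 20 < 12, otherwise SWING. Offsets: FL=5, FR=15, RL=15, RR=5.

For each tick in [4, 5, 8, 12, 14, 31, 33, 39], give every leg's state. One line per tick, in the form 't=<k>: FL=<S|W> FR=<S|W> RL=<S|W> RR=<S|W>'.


t=4: phase=(9,19,19,9) vs β=12 → FL=S FR=W RL=W RR=S
t=5: phase=(10,0,0,10) vs β=12 → FL=S FR=S RL=S RR=S
t=8: phase=(13,3,3,13) vs β=12 → FL=W FR=S RL=S RR=W
t=12: phase=(17,7,7,17) vs β=12 → FL=W FR=S RL=S RR=W
t=14: phase=(19,9,9,19) vs β=12 → FL=W FR=S RL=S RR=W
t=31: phase=(16,6,6,16) vs β=12 → FL=W FR=S RL=S RR=W
t=33: phase=(18,8,8,18) vs β=12 → FL=W FR=S RL=S RR=W
t=39: phase=(4,14,14,4) vs β=12 → FL=S FR=W RL=W RR=S

t=4: FL=S FR=W RL=W RR=S
t=5: FL=S FR=S RL=S RR=S
t=8: FL=W FR=S RL=S RR=W
t=12: FL=W FR=S RL=S RR=W
t=14: FL=W FR=S RL=S RR=W
t=31: FL=W FR=S RL=S RR=W
t=33: FL=W FR=S RL=S RR=W
t=39: FL=S FR=W RL=W RR=S


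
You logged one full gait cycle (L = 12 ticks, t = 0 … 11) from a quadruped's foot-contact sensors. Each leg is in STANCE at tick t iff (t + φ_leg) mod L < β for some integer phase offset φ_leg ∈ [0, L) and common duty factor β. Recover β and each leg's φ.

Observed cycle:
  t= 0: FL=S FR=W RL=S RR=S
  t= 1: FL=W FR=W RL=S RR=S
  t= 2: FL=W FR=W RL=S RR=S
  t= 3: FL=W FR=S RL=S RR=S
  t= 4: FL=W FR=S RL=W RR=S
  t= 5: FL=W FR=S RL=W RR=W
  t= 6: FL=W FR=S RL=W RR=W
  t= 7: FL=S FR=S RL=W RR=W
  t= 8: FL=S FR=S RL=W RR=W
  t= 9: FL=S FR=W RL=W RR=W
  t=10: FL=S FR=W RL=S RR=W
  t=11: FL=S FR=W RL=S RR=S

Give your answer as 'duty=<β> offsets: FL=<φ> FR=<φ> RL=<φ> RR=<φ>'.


duty=6 offsets: FL=5 FR=9 RL=2 RR=1

duty β = stance ticks per leg = 6
FL: stance ticks = 6; W→S at t=7 → φ=5
FR: stance ticks = 6; W→S at t=3 → φ=9
RL: stance ticks = 6; W→S at t=10 → φ=2
RR: stance ticks = 6; W→S at t=11 → φ=1


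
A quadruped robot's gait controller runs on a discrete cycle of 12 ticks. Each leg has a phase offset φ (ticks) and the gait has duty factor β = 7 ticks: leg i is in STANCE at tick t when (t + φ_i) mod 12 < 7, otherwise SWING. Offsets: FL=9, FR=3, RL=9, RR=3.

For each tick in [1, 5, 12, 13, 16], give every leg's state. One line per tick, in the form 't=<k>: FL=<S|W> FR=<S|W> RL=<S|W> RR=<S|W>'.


t=1: phase=(10,4,10,4) vs β=7 → FL=W FR=S RL=W RR=S
t=5: phase=(2,8,2,8) vs β=7 → FL=S FR=W RL=S RR=W
t=12: phase=(9,3,9,3) vs β=7 → FL=W FR=S RL=W RR=S
t=13: phase=(10,4,10,4) vs β=7 → FL=W FR=S RL=W RR=S
t=16: phase=(1,7,1,7) vs β=7 → FL=S FR=W RL=S RR=W

t=1: FL=W FR=S RL=W RR=S
t=5: FL=S FR=W RL=S RR=W
t=12: FL=W FR=S RL=W RR=S
t=13: FL=W FR=S RL=W RR=S
t=16: FL=S FR=W RL=S RR=W


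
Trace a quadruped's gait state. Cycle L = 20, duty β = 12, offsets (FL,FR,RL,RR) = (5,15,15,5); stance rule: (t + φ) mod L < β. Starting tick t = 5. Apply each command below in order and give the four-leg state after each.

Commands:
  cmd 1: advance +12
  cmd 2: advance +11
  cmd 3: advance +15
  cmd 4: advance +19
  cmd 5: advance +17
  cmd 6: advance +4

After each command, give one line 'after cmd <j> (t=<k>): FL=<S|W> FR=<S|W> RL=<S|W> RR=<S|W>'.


start t=5: FL=S FR=S RL=S RR=S
cmd 1: advance +12 → t=17, phase=(2,12,12,2) → FL=S FR=W RL=W RR=S
cmd 2: advance +11 → t=28, phase=(13,3,3,13) → FL=W FR=S RL=S RR=W
cmd 3: advance +15 → t=43, phase=(8,18,18,8) → FL=S FR=W RL=W RR=S
cmd 4: advance +19 → t=62, phase=(7,17,17,7) → FL=S FR=W RL=W RR=S
cmd 5: advance +17 → t=79, phase=(4,14,14,4) → FL=S FR=W RL=W RR=S
cmd 6: advance +4 → t=83, phase=(8,18,18,8) → FL=S FR=W RL=W RR=S

after cmd 1 (t=17): FL=S FR=W RL=W RR=S
after cmd 2 (t=28): FL=W FR=S RL=S RR=W
after cmd 3 (t=43): FL=S FR=W RL=W RR=S
after cmd 4 (t=62): FL=S FR=W RL=W RR=S
after cmd 5 (t=79): FL=S FR=W RL=W RR=S
after cmd 6 (t=83): FL=S FR=W RL=W RR=S


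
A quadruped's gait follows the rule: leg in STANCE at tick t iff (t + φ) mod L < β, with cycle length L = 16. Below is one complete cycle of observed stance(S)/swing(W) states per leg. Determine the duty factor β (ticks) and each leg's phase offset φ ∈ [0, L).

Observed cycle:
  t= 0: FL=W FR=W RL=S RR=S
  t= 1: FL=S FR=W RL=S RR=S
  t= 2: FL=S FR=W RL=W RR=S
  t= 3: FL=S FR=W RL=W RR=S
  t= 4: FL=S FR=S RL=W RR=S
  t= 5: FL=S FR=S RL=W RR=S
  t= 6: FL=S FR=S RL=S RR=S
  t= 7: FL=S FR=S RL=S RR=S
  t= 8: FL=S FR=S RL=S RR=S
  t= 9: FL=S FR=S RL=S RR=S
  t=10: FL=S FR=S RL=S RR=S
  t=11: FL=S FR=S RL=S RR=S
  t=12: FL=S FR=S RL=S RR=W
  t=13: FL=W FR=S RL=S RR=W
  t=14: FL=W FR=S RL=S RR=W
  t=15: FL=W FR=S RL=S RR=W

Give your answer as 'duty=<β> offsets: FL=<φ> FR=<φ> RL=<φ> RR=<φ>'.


duty=12 offsets: FL=15 FR=12 RL=10 RR=0

duty β = stance ticks per leg = 12
FL: stance ticks = 12; W→S at t=1 → φ=15
FR: stance ticks = 12; W→S at t=4 → φ=12
RL: stance ticks = 12; W→S at t=6 → φ=10
RR: stance ticks = 12; W→S at t=0 → φ=0


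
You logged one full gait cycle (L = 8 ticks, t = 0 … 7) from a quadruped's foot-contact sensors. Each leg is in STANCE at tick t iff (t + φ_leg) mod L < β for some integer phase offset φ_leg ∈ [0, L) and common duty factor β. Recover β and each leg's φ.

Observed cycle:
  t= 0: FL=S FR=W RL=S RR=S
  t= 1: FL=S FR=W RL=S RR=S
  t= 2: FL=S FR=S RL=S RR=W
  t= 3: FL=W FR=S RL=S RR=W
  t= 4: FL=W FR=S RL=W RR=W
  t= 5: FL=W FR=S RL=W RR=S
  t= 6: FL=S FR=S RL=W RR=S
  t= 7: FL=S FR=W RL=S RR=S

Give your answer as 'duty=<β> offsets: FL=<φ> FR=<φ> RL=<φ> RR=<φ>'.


duty β = stance ticks per leg = 5
FL: stance ticks = 5; W→S at t=6 → φ=2
FR: stance ticks = 5; W→S at t=2 → φ=6
RL: stance ticks = 5; W→S at t=7 → φ=1
RR: stance ticks = 5; W→S at t=5 → φ=3

duty=5 offsets: FL=2 FR=6 RL=1 RR=3


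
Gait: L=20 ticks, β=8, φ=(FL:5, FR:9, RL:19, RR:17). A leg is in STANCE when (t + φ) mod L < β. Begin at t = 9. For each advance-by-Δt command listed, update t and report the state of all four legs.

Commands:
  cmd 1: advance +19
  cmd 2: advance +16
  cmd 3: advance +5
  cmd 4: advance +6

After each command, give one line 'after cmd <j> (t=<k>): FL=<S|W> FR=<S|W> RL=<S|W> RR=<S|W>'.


after cmd 1 (t=28): FL=W FR=W RL=S RR=S
after cmd 2 (t=44): FL=W FR=W RL=S RR=S
after cmd 3 (t=49): FL=W FR=W RL=W RR=S
after cmd 4 (t=55): FL=S FR=S RL=W RR=W

start t=9: FL=W FR=W RL=W RR=S
cmd 1: advance +19 → t=28, phase=(13,17,7,5) → FL=W FR=W RL=S RR=S
cmd 2: advance +16 → t=44, phase=(9,13,3,1) → FL=W FR=W RL=S RR=S
cmd 3: advance +5 → t=49, phase=(14,18,8,6) → FL=W FR=W RL=W RR=S
cmd 4: advance +6 → t=55, phase=(0,4,14,12) → FL=S FR=S RL=W RR=W


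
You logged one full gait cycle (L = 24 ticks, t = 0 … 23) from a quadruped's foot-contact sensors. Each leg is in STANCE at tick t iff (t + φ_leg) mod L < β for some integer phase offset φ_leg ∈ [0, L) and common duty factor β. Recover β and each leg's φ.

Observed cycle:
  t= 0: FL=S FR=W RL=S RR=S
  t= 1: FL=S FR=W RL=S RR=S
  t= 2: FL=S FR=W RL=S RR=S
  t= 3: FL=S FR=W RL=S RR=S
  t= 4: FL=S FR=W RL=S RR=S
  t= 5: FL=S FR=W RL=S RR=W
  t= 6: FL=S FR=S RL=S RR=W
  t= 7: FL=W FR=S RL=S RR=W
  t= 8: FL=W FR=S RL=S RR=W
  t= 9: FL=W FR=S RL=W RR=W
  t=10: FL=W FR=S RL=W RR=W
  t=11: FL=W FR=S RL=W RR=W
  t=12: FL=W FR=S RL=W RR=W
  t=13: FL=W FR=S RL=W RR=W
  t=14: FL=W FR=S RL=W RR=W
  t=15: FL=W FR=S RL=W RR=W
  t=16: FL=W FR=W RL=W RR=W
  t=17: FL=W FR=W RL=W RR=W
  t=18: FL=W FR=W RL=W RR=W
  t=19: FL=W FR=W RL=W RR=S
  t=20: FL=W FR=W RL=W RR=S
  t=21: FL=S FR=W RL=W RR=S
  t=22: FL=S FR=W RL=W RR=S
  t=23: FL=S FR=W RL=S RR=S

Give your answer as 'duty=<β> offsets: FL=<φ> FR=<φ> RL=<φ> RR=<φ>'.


duty=10 offsets: FL=3 FR=18 RL=1 RR=5

duty β = stance ticks per leg = 10
FL: stance ticks = 10; W→S at t=21 → φ=3
FR: stance ticks = 10; W→S at t=6 → φ=18
RL: stance ticks = 10; W→S at t=23 → φ=1
RR: stance ticks = 10; W→S at t=19 → φ=5


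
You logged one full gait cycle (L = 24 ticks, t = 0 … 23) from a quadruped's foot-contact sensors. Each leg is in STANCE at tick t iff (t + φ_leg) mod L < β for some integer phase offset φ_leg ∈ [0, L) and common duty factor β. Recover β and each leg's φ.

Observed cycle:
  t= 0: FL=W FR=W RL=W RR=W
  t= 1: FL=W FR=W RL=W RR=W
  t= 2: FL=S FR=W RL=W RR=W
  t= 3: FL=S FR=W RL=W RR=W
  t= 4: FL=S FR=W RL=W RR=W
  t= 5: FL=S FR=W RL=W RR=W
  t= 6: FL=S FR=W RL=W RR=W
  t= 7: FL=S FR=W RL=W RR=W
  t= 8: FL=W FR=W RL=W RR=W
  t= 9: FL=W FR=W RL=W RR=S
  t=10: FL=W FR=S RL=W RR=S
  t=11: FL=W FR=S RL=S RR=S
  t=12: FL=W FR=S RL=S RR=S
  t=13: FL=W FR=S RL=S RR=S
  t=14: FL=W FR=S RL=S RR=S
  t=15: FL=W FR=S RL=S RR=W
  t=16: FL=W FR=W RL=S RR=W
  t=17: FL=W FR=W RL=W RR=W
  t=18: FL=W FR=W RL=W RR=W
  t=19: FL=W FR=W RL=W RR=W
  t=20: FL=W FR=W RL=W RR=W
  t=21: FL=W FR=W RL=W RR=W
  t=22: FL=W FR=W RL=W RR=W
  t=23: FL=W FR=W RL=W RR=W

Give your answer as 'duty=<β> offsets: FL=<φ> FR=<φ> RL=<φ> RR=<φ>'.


duty β = stance ticks per leg = 6
FL: stance ticks = 6; W→S at t=2 → φ=22
FR: stance ticks = 6; W→S at t=10 → φ=14
RL: stance ticks = 6; W→S at t=11 → φ=13
RR: stance ticks = 6; W→S at t=9 → φ=15

duty=6 offsets: FL=22 FR=14 RL=13 RR=15


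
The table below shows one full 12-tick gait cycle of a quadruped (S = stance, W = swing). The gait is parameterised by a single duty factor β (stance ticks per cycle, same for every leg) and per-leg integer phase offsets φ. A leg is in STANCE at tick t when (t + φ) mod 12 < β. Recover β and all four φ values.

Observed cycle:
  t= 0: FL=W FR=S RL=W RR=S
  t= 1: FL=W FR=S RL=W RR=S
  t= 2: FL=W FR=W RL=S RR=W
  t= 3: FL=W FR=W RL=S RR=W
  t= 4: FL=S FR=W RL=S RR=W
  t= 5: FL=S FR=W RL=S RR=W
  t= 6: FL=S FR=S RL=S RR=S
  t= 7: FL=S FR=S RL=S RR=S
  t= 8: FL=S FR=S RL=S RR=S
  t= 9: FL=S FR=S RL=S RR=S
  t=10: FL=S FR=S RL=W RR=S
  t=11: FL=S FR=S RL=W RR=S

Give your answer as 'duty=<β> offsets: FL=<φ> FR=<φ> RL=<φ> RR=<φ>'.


duty β = stance ticks per leg = 8
FL: stance ticks = 8; W→S at t=4 → φ=8
FR: stance ticks = 8; W→S at t=6 → φ=6
RL: stance ticks = 8; W→S at t=2 → φ=10
RR: stance ticks = 8; W→S at t=6 → φ=6

duty=8 offsets: FL=8 FR=6 RL=10 RR=6


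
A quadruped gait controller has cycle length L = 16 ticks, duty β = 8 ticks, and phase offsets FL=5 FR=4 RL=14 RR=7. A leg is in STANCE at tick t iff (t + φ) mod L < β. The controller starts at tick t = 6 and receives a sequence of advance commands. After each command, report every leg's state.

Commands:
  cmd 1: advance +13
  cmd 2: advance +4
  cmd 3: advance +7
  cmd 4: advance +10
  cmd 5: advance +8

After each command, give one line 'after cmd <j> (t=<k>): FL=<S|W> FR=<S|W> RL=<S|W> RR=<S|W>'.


after cmd 1 (t=19): FL=W FR=S RL=S RR=W
after cmd 2 (t=23): FL=W FR=W RL=S RR=W
after cmd 3 (t=30): FL=S FR=S RL=W RR=S
after cmd 4 (t=40): FL=W FR=W RL=S RR=W
after cmd 5 (t=48): FL=S FR=S RL=W RR=S

start t=6: FL=W FR=W RL=S RR=W
cmd 1: advance +13 → t=19, phase=(8,7,1,10) → FL=W FR=S RL=S RR=W
cmd 2: advance +4 → t=23, phase=(12,11,5,14) → FL=W FR=W RL=S RR=W
cmd 3: advance +7 → t=30, phase=(3,2,12,5) → FL=S FR=S RL=W RR=S
cmd 4: advance +10 → t=40, phase=(13,12,6,15) → FL=W FR=W RL=S RR=W
cmd 5: advance +8 → t=48, phase=(5,4,14,7) → FL=S FR=S RL=W RR=S


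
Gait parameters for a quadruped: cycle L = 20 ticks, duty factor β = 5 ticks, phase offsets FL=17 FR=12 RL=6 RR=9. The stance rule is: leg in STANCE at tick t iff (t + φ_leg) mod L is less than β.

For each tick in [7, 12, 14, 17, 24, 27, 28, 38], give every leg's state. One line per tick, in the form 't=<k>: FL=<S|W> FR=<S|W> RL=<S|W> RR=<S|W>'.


t=7: FL=S FR=W RL=W RR=W
t=12: FL=W FR=S RL=W RR=S
t=14: FL=W FR=W RL=S RR=S
t=17: FL=W FR=W RL=S RR=W
t=24: FL=S FR=W RL=W RR=W
t=27: FL=S FR=W RL=W RR=W
t=28: FL=W FR=S RL=W RR=W
t=38: FL=W FR=W RL=S RR=W

t=7: phase=(4,19,13,16) vs β=5 → FL=S FR=W RL=W RR=W
t=12: phase=(9,4,18,1) vs β=5 → FL=W FR=S RL=W RR=S
t=14: phase=(11,6,0,3) vs β=5 → FL=W FR=W RL=S RR=S
t=17: phase=(14,9,3,6) vs β=5 → FL=W FR=W RL=S RR=W
t=24: phase=(1,16,10,13) vs β=5 → FL=S FR=W RL=W RR=W
t=27: phase=(4,19,13,16) vs β=5 → FL=S FR=W RL=W RR=W
t=28: phase=(5,0,14,17) vs β=5 → FL=W FR=S RL=W RR=W
t=38: phase=(15,10,4,7) vs β=5 → FL=W FR=W RL=S RR=W


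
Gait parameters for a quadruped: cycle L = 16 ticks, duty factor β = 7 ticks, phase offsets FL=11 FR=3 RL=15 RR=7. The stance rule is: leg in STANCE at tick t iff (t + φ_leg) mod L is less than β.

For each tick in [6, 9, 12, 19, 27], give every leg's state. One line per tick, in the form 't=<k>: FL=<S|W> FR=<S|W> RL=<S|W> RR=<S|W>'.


t=6: phase=(1,9,5,13) vs β=7 → FL=S FR=W RL=S RR=W
t=9: phase=(4,12,8,0) vs β=7 → FL=S FR=W RL=W RR=S
t=12: phase=(7,15,11,3) vs β=7 → FL=W FR=W RL=W RR=S
t=19: phase=(14,6,2,10) vs β=7 → FL=W FR=S RL=S RR=W
t=27: phase=(6,14,10,2) vs β=7 → FL=S FR=W RL=W RR=S

t=6: FL=S FR=W RL=S RR=W
t=9: FL=S FR=W RL=W RR=S
t=12: FL=W FR=W RL=W RR=S
t=19: FL=W FR=S RL=S RR=W
t=27: FL=S FR=W RL=W RR=S


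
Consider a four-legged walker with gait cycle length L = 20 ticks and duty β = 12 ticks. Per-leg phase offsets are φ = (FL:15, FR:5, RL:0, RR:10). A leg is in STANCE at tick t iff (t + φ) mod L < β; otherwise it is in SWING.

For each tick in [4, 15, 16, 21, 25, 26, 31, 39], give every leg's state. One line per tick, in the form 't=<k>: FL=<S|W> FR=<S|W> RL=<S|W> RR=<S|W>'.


t=4: FL=W FR=S RL=S RR=W
t=15: FL=S FR=S RL=W RR=S
t=16: FL=S FR=S RL=W RR=S
t=21: FL=W FR=S RL=S RR=S
t=25: FL=S FR=S RL=S RR=W
t=26: FL=S FR=S RL=S RR=W
t=31: FL=S FR=W RL=S RR=S
t=39: FL=W FR=S RL=W RR=S

t=4: phase=(19,9,4,14) vs β=12 → FL=W FR=S RL=S RR=W
t=15: phase=(10,0,15,5) vs β=12 → FL=S FR=S RL=W RR=S
t=16: phase=(11,1,16,6) vs β=12 → FL=S FR=S RL=W RR=S
t=21: phase=(16,6,1,11) vs β=12 → FL=W FR=S RL=S RR=S
t=25: phase=(0,10,5,15) vs β=12 → FL=S FR=S RL=S RR=W
t=26: phase=(1,11,6,16) vs β=12 → FL=S FR=S RL=S RR=W
t=31: phase=(6,16,11,1) vs β=12 → FL=S FR=W RL=S RR=S
t=39: phase=(14,4,19,9) vs β=12 → FL=W FR=S RL=W RR=S


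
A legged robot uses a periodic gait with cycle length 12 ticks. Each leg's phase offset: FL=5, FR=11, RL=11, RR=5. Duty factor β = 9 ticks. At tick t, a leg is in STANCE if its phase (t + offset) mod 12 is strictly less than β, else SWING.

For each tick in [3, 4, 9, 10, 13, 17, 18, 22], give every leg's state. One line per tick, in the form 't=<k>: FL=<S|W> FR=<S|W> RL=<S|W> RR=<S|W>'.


t=3: phase=(8,2,2,8) vs β=9 → FL=S FR=S RL=S RR=S
t=4: phase=(9,3,3,9) vs β=9 → FL=W FR=S RL=S RR=W
t=9: phase=(2,8,8,2) vs β=9 → FL=S FR=S RL=S RR=S
t=10: phase=(3,9,9,3) vs β=9 → FL=S FR=W RL=W RR=S
t=13: phase=(6,0,0,6) vs β=9 → FL=S FR=S RL=S RR=S
t=17: phase=(10,4,4,10) vs β=9 → FL=W FR=S RL=S RR=W
t=18: phase=(11,5,5,11) vs β=9 → FL=W FR=S RL=S RR=W
t=22: phase=(3,9,9,3) vs β=9 → FL=S FR=W RL=W RR=S

t=3: FL=S FR=S RL=S RR=S
t=4: FL=W FR=S RL=S RR=W
t=9: FL=S FR=S RL=S RR=S
t=10: FL=S FR=W RL=W RR=S
t=13: FL=S FR=S RL=S RR=S
t=17: FL=W FR=S RL=S RR=W
t=18: FL=W FR=S RL=S RR=W
t=22: FL=S FR=W RL=W RR=S


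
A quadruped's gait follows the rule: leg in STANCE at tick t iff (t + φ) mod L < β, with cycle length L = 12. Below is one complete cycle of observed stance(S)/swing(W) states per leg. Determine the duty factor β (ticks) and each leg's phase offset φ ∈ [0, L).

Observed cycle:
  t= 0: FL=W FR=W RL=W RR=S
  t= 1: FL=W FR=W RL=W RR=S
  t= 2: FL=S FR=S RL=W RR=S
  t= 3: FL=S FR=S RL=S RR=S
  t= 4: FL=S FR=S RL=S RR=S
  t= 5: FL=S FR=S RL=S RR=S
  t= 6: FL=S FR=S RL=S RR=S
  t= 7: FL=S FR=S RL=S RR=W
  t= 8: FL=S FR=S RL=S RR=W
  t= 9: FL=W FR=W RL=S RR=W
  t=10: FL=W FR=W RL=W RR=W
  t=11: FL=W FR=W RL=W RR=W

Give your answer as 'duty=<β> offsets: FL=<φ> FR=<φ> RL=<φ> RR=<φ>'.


duty=7 offsets: FL=10 FR=10 RL=9 RR=0

duty β = stance ticks per leg = 7
FL: stance ticks = 7; W→S at t=2 → φ=10
FR: stance ticks = 7; W→S at t=2 → φ=10
RL: stance ticks = 7; W→S at t=3 → φ=9
RR: stance ticks = 7; W→S at t=0 → φ=0


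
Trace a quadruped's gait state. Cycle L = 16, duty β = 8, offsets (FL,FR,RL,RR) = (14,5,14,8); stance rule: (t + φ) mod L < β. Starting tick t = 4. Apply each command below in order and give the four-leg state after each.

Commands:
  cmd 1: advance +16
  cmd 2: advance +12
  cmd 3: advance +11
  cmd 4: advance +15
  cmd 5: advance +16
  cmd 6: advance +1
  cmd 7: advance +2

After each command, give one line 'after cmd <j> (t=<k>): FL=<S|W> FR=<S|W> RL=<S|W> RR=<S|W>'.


start t=4: FL=S FR=W RL=S RR=W
cmd 1: advance +16 → t=20, phase=(2,9,2,12) → FL=S FR=W RL=S RR=W
cmd 2: advance +12 → t=32, phase=(14,5,14,8) → FL=W FR=S RL=W RR=W
cmd 3: advance +11 → t=43, phase=(9,0,9,3) → FL=W FR=S RL=W RR=S
cmd 4: advance +15 → t=58, phase=(8,15,8,2) → FL=W FR=W RL=W RR=S
cmd 5: advance +16 → t=74, phase=(8,15,8,2) → FL=W FR=W RL=W RR=S
cmd 6: advance +1 → t=75, phase=(9,0,9,3) → FL=W FR=S RL=W RR=S
cmd 7: advance +2 → t=77, phase=(11,2,11,5) → FL=W FR=S RL=W RR=S

after cmd 1 (t=20): FL=S FR=W RL=S RR=W
after cmd 2 (t=32): FL=W FR=S RL=W RR=W
after cmd 3 (t=43): FL=W FR=S RL=W RR=S
after cmd 4 (t=58): FL=W FR=W RL=W RR=S
after cmd 5 (t=74): FL=W FR=W RL=W RR=S
after cmd 6 (t=75): FL=W FR=S RL=W RR=S
after cmd 7 (t=77): FL=W FR=S RL=W RR=S


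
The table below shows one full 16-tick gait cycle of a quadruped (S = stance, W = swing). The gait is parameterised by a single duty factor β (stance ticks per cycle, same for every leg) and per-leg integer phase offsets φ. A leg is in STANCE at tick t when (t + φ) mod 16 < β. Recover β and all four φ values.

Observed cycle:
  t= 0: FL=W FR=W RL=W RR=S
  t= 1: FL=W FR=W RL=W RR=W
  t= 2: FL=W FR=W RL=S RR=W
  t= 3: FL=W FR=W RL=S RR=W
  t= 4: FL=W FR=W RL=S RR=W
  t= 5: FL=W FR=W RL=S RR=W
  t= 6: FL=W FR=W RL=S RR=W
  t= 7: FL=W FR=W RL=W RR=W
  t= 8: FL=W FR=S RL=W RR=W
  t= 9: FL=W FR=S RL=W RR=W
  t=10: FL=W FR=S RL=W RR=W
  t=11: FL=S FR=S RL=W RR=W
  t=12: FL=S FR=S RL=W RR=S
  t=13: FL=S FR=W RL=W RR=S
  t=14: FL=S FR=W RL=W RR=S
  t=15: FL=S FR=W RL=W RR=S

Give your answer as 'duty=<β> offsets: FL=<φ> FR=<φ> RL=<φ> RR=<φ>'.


duty=5 offsets: FL=5 FR=8 RL=14 RR=4

duty β = stance ticks per leg = 5
FL: stance ticks = 5; W→S at t=11 → φ=5
FR: stance ticks = 5; W→S at t=8 → φ=8
RL: stance ticks = 5; W→S at t=2 → φ=14
RR: stance ticks = 5; W→S at t=12 → φ=4


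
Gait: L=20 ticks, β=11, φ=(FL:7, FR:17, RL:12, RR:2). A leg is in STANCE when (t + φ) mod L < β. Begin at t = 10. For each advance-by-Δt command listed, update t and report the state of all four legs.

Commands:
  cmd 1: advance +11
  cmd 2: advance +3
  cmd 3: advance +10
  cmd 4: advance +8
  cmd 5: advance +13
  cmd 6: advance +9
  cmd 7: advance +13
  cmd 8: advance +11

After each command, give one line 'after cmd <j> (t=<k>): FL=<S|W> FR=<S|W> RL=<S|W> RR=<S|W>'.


after cmd 1 (t=21): FL=S FR=W RL=W RR=S
after cmd 2 (t=24): FL=W FR=S RL=W RR=S
after cmd 3 (t=34): FL=S FR=W RL=S RR=W
after cmd 4 (t=42): FL=S FR=W RL=W RR=S
after cmd 5 (t=55): FL=S FR=W RL=S RR=W
after cmd 6 (t=64): FL=W FR=S RL=W RR=S
after cmd 7 (t=77): FL=S FR=W RL=S RR=W
after cmd 8 (t=88): FL=W FR=S RL=S RR=S

start t=10: FL=W FR=S RL=S RR=W
cmd 1: advance +11 → t=21, phase=(8,18,13,3) → FL=S FR=W RL=W RR=S
cmd 2: advance +3 → t=24, phase=(11,1,16,6) → FL=W FR=S RL=W RR=S
cmd 3: advance +10 → t=34, phase=(1,11,6,16) → FL=S FR=W RL=S RR=W
cmd 4: advance +8 → t=42, phase=(9,19,14,4) → FL=S FR=W RL=W RR=S
cmd 5: advance +13 → t=55, phase=(2,12,7,17) → FL=S FR=W RL=S RR=W
cmd 6: advance +9 → t=64, phase=(11,1,16,6) → FL=W FR=S RL=W RR=S
cmd 7: advance +13 → t=77, phase=(4,14,9,19) → FL=S FR=W RL=S RR=W
cmd 8: advance +11 → t=88, phase=(15,5,0,10) → FL=W FR=S RL=S RR=S


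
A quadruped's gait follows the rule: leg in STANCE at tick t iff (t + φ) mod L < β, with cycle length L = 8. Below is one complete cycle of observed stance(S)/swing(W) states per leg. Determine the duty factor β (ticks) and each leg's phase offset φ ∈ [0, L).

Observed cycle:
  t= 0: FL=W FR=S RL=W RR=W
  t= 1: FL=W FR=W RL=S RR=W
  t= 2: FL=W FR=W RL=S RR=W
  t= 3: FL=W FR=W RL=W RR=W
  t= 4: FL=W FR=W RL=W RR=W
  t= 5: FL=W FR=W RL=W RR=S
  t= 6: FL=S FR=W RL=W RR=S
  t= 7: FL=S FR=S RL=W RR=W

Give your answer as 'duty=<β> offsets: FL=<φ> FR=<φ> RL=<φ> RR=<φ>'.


duty β = stance ticks per leg = 2
FL: stance ticks = 2; W→S at t=6 → φ=2
FR: stance ticks = 2; W→S at t=7 → φ=1
RL: stance ticks = 2; W→S at t=1 → φ=7
RR: stance ticks = 2; W→S at t=5 → φ=3

duty=2 offsets: FL=2 FR=1 RL=7 RR=3


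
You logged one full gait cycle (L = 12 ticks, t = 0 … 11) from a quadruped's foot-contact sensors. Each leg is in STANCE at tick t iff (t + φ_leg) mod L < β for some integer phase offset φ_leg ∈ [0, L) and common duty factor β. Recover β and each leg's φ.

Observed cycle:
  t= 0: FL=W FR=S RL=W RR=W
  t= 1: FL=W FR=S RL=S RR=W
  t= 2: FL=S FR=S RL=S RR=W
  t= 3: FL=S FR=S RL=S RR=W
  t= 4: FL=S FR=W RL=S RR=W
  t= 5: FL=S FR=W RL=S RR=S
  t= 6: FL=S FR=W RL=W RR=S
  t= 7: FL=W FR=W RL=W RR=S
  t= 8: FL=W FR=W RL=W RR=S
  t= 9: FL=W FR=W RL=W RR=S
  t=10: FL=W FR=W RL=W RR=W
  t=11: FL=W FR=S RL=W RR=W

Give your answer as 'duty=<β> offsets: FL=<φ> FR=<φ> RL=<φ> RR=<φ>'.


duty=5 offsets: FL=10 FR=1 RL=11 RR=7

duty β = stance ticks per leg = 5
FL: stance ticks = 5; W→S at t=2 → φ=10
FR: stance ticks = 5; W→S at t=11 → φ=1
RL: stance ticks = 5; W→S at t=1 → φ=11
RR: stance ticks = 5; W→S at t=5 → φ=7


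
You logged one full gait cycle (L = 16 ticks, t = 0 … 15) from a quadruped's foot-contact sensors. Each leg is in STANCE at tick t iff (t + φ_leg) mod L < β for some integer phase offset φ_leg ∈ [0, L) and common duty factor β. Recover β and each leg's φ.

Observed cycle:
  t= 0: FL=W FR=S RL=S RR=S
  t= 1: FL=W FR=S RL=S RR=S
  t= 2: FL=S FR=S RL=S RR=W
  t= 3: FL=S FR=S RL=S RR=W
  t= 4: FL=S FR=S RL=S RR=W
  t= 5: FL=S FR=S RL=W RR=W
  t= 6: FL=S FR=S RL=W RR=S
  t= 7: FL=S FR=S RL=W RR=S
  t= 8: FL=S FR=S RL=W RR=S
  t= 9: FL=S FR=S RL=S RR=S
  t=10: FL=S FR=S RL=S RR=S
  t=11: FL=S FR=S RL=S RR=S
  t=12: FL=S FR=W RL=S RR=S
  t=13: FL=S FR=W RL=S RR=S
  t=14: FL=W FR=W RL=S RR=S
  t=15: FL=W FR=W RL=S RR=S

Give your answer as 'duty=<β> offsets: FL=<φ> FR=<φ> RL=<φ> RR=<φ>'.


duty β = stance ticks per leg = 12
FL: stance ticks = 12; W→S at t=2 → φ=14
FR: stance ticks = 12; W→S at t=0 → φ=0
RL: stance ticks = 12; W→S at t=9 → φ=7
RR: stance ticks = 12; W→S at t=6 → φ=10

duty=12 offsets: FL=14 FR=0 RL=7 RR=10


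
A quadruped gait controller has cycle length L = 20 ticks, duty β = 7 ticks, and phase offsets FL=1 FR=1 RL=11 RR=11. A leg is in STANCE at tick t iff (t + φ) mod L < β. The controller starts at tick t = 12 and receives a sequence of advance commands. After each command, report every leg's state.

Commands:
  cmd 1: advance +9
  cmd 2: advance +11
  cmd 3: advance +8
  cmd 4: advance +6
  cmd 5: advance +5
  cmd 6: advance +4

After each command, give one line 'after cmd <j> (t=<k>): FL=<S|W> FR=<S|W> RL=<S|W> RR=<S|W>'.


after cmd 1 (t=21): FL=S FR=S RL=W RR=W
after cmd 2 (t=32): FL=W FR=W RL=S RR=S
after cmd 3 (t=40): FL=S FR=S RL=W RR=W
after cmd 4 (t=46): FL=W FR=W RL=W RR=W
after cmd 5 (t=51): FL=W FR=W RL=S RR=S
after cmd 6 (t=55): FL=W FR=W RL=S RR=S

start t=12: FL=W FR=W RL=S RR=S
cmd 1: advance +9 → t=21, phase=(2,2,12,12) → FL=S FR=S RL=W RR=W
cmd 2: advance +11 → t=32, phase=(13,13,3,3) → FL=W FR=W RL=S RR=S
cmd 3: advance +8 → t=40, phase=(1,1,11,11) → FL=S FR=S RL=W RR=W
cmd 4: advance +6 → t=46, phase=(7,7,17,17) → FL=W FR=W RL=W RR=W
cmd 5: advance +5 → t=51, phase=(12,12,2,2) → FL=W FR=W RL=S RR=S
cmd 6: advance +4 → t=55, phase=(16,16,6,6) → FL=W FR=W RL=S RR=S


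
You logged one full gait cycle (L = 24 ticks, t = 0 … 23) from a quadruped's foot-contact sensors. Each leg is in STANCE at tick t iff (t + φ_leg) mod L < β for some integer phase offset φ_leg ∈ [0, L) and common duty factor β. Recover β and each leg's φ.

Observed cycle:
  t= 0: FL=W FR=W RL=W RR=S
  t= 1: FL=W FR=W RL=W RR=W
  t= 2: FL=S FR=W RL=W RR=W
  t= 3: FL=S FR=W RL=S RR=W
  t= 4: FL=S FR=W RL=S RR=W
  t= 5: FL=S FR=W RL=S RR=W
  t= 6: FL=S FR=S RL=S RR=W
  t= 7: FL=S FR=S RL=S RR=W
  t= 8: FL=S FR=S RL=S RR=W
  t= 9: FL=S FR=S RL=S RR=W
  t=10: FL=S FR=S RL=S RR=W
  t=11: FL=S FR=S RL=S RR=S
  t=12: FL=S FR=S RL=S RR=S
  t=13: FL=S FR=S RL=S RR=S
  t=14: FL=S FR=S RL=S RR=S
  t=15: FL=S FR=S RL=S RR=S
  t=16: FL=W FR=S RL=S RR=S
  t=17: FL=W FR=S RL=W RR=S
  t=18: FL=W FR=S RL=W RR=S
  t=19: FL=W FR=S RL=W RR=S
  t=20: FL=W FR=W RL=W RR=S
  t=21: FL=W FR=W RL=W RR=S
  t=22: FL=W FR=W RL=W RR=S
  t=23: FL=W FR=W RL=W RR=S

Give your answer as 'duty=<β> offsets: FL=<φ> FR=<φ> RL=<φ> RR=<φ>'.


duty=14 offsets: FL=22 FR=18 RL=21 RR=13

duty β = stance ticks per leg = 14
FL: stance ticks = 14; W→S at t=2 → φ=22
FR: stance ticks = 14; W→S at t=6 → φ=18
RL: stance ticks = 14; W→S at t=3 → φ=21
RR: stance ticks = 14; W→S at t=11 → φ=13


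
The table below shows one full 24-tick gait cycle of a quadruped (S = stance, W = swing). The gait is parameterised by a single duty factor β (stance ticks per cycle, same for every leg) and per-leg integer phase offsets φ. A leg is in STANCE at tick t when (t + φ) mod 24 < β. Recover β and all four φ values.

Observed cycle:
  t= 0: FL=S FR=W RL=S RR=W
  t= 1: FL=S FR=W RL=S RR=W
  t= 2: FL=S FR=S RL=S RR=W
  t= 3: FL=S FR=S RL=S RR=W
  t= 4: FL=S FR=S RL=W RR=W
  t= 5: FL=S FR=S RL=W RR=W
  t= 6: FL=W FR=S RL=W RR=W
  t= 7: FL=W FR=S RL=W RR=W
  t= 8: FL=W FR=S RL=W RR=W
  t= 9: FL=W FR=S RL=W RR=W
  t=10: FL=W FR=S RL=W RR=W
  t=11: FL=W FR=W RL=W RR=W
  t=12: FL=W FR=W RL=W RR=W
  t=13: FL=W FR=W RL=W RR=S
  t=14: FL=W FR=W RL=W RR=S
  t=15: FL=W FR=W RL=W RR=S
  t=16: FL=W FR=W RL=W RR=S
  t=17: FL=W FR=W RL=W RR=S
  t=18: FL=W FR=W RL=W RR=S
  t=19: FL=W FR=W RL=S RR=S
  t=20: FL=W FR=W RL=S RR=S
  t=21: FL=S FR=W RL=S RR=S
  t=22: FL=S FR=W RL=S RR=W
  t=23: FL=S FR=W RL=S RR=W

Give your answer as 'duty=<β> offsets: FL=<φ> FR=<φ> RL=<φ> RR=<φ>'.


duty β = stance ticks per leg = 9
FL: stance ticks = 9; W→S at t=21 → φ=3
FR: stance ticks = 9; W→S at t=2 → φ=22
RL: stance ticks = 9; W→S at t=19 → φ=5
RR: stance ticks = 9; W→S at t=13 → φ=11

duty=9 offsets: FL=3 FR=22 RL=5 RR=11


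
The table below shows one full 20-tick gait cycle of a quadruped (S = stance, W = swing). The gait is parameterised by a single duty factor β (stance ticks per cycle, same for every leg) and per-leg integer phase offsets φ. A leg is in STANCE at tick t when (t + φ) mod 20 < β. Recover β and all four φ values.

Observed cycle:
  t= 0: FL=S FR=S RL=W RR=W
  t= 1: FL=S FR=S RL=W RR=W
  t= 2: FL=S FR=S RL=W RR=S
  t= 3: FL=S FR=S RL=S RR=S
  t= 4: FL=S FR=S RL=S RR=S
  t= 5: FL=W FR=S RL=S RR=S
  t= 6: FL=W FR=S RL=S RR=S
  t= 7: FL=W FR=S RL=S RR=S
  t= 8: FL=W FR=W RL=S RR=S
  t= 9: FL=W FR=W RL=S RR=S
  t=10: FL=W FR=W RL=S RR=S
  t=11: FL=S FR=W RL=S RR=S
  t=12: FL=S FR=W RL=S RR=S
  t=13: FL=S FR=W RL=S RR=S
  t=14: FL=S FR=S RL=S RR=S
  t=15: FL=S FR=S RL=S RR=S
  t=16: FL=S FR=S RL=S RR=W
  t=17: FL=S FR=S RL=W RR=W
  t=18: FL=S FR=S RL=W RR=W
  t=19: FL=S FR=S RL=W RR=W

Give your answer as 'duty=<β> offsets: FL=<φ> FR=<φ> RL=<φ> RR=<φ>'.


duty β = stance ticks per leg = 14
FL: stance ticks = 14; W→S at t=11 → φ=9
FR: stance ticks = 14; W→S at t=14 → φ=6
RL: stance ticks = 14; W→S at t=3 → φ=17
RR: stance ticks = 14; W→S at t=2 → φ=18

duty=14 offsets: FL=9 FR=6 RL=17 RR=18


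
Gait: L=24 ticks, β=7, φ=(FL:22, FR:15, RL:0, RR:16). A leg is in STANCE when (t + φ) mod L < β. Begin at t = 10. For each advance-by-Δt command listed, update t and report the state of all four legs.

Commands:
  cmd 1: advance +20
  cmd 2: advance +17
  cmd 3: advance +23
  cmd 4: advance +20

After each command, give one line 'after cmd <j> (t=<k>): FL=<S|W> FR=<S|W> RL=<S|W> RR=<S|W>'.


after cmd 1 (t=30): FL=S FR=W RL=S RR=W
after cmd 2 (t=47): FL=W FR=W RL=W RR=W
after cmd 3 (t=70): FL=W FR=W RL=W RR=W
after cmd 4 (t=90): FL=W FR=W RL=W RR=W

start t=10: FL=W FR=S RL=W RR=S
cmd 1: advance +20 → t=30, phase=(4,21,6,22) → FL=S FR=W RL=S RR=W
cmd 2: advance +17 → t=47, phase=(21,14,23,15) → FL=W FR=W RL=W RR=W
cmd 3: advance +23 → t=70, phase=(20,13,22,14) → FL=W FR=W RL=W RR=W
cmd 4: advance +20 → t=90, phase=(16,9,18,10) → FL=W FR=W RL=W RR=W


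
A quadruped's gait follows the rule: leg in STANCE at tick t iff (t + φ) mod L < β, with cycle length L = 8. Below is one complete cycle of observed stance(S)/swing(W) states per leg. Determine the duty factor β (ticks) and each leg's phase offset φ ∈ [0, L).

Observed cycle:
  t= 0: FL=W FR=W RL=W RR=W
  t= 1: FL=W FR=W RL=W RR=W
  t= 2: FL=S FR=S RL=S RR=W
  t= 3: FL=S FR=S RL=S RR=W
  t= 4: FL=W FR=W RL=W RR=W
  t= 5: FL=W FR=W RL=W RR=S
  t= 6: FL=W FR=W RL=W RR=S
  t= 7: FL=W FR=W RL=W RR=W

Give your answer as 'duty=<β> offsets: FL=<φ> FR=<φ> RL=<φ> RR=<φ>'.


duty=2 offsets: FL=6 FR=6 RL=6 RR=3

duty β = stance ticks per leg = 2
FL: stance ticks = 2; W→S at t=2 → φ=6
FR: stance ticks = 2; W→S at t=2 → φ=6
RL: stance ticks = 2; W→S at t=2 → φ=6
RR: stance ticks = 2; W→S at t=5 → φ=3


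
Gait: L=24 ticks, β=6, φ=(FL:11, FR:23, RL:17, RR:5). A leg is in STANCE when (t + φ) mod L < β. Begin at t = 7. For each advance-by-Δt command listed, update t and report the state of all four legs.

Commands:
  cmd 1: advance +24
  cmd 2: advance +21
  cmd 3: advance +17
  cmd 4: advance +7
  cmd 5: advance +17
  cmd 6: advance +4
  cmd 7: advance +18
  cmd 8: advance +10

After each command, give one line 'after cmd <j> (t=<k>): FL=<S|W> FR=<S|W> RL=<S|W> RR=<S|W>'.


after cmd 1 (t=31): FL=W FR=W RL=S RR=W
after cmd 2 (t=52): FL=W FR=S RL=W RR=W
after cmd 3 (t=69): FL=W FR=W RL=W RR=S
after cmd 4 (t=76): FL=W FR=S RL=W RR=W
after cmd 5 (t=93): FL=W FR=W RL=W RR=S
after cmd 6 (t=97): FL=W FR=S RL=W RR=W
after cmd 7 (t=115): FL=W FR=W RL=W RR=S
after cmd 8 (t=125): FL=W FR=S RL=W RR=W

start t=7: FL=W FR=W RL=S RR=W
cmd 1: advance +24 → t=31, phase=(18,6,0,12) → FL=W FR=W RL=S RR=W
cmd 2: advance +21 → t=52, phase=(15,3,21,9) → FL=W FR=S RL=W RR=W
cmd 3: advance +17 → t=69, phase=(8,20,14,2) → FL=W FR=W RL=W RR=S
cmd 4: advance +7 → t=76, phase=(15,3,21,9) → FL=W FR=S RL=W RR=W
cmd 5: advance +17 → t=93, phase=(8,20,14,2) → FL=W FR=W RL=W RR=S
cmd 6: advance +4 → t=97, phase=(12,0,18,6) → FL=W FR=S RL=W RR=W
cmd 7: advance +18 → t=115, phase=(6,18,12,0) → FL=W FR=W RL=W RR=S
cmd 8: advance +10 → t=125, phase=(16,4,22,10) → FL=W FR=S RL=W RR=W


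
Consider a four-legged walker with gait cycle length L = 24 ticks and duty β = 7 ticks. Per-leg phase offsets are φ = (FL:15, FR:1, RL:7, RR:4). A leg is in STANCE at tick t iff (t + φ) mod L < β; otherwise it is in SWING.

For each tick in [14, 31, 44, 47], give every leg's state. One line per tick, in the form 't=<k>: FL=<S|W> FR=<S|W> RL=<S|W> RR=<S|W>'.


t=14: FL=S FR=W RL=W RR=W
t=31: FL=W FR=W RL=W RR=W
t=44: FL=W FR=W RL=S RR=S
t=47: FL=W FR=S RL=S RR=S

t=14: phase=(5,15,21,18) vs β=7 → FL=S FR=W RL=W RR=W
t=31: phase=(22,8,14,11) vs β=7 → FL=W FR=W RL=W RR=W
t=44: phase=(11,21,3,0) vs β=7 → FL=W FR=W RL=S RR=S
t=47: phase=(14,0,6,3) vs β=7 → FL=W FR=S RL=S RR=S


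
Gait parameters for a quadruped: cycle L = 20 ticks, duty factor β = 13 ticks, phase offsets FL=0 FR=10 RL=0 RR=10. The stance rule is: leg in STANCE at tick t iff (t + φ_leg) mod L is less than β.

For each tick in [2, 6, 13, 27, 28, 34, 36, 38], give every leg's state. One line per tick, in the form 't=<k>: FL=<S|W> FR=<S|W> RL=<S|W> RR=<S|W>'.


t=2: FL=S FR=S RL=S RR=S
t=6: FL=S FR=W RL=S RR=W
t=13: FL=W FR=S RL=W RR=S
t=27: FL=S FR=W RL=S RR=W
t=28: FL=S FR=W RL=S RR=W
t=34: FL=W FR=S RL=W RR=S
t=36: FL=W FR=S RL=W RR=S
t=38: FL=W FR=S RL=W RR=S

t=2: phase=(2,12,2,12) vs β=13 → FL=S FR=S RL=S RR=S
t=6: phase=(6,16,6,16) vs β=13 → FL=S FR=W RL=S RR=W
t=13: phase=(13,3,13,3) vs β=13 → FL=W FR=S RL=W RR=S
t=27: phase=(7,17,7,17) vs β=13 → FL=S FR=W RL=S RR=W
t=28: phase=(8,18,8,18) vs β=13 → FL=S FR=W RL=S RR=W
t=34: phase=(14,4,14,4) vs β=13 → FL=W FR=S RL=W RR=S
t=36: phase=(16,6,16,6) vs β=13 → FL=W FR=S RL=W RR=S
t=38: phase=(18,8,18,8) vs β=13 → FL=W FR=S RL=W RR=S


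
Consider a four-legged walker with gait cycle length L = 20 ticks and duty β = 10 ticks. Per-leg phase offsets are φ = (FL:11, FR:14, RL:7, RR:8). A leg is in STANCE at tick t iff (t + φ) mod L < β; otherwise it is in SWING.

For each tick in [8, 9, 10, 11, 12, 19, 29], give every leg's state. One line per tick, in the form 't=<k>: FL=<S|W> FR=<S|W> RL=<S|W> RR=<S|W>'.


t=8: phase=(19,2,15,16) vs β=10 → FL=W FR=S RL=W RR=W
t=9: phase=(0,3,16,17) vs β=10 → FL=S FR=S RL=W RR=W
t=10: phase=(1,4,17,18) vs β=10 → FL=S FR=S RL=W RR=W
t=11: phase=(2,5,18,19) vs β=10 → FL=S FR=S RL=W RR=W
t=12: phase=(3,6,19,0) vs β=10 → FL=S FR=S RL=W RR=S
t=19: phase=(10,13,6,7) vs β=10 → FL=W FR=W RL=S RR=S
t=29: phase=(0,3,16,17) vs β=10 → FL=S FR=S RL=W RR=W

t=8: FL=W FR=S RL=W RR=W
t=9: FL=S FR=S RL=W RR=W
t=10: FL=S FR=S RL=W RR=W
t=11: FL=S FR=S RL=W RR=W
t=12: FL=S FR=S RL=W RR=S
t=19: FL=W FR=W RL=S RR=S
t=29: FL=S FR=S RL=W RR=W


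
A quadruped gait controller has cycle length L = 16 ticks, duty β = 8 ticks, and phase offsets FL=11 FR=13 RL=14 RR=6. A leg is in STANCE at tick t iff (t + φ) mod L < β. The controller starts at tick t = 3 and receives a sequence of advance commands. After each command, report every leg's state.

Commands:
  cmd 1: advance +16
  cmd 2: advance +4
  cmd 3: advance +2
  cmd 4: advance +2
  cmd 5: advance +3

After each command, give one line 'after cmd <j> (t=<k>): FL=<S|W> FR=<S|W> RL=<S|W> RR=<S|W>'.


start t=3: FL=W FR=S RL=S RR=W
cmd 1: advance +16 → t=19, phase=(14,0,1,9) → FL=W FR=S RL=S RR=W
cmd 2: advance +4 → t=23, phase=(2,4,5,13) → FL=S FR=S RL=S RR=W
cmd 3: advance +2 → t=25, phase=(4,6,7,15) → FL=S FR=S RL=S RR=W
cmd 4: advance +2 → t=27, phase=(6,8,9,1) → FL=S FR=W RL=W RR=S
cmd 5: advance +3 → t=30, phase=(9,11,12,4) → FL=W FR=W RL=W RR=S

after cmd 1 (t=19): FL=W FR=S RL=S RR=W
after cmd 2 (t=23): FL=S FR=S RL=S RR=W
after cmd 3 (t=25): FL=S FR=S RL=S RR=W
after cmd 4 (t=27): FL=S FR=W RL=W RR=S
after cmd 5 (t=30): FL=W FR=W RL=W RR=S
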